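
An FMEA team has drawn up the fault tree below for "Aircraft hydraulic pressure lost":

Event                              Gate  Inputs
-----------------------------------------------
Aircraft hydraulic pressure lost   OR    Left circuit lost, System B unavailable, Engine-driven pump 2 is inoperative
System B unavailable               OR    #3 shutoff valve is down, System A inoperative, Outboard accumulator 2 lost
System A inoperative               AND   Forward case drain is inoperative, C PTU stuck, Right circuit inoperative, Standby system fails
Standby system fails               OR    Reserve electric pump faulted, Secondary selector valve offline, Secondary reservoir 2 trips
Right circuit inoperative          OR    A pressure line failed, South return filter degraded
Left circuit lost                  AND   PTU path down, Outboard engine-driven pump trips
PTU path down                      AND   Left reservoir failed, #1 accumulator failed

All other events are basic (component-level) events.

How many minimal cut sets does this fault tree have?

10

PTU path down [AND]: one cut set from each child combined → 1 × 1 = 1 cut set(s).
Left circuit lost [AND]: one cut set from each child combined → 1 × 1 = 1 cut set(s).
Right circuit inoperative [OR]: union of children's cut sets → 2 cut set(s).
Standby system fails [OR]: union of children's cut sets → 3 cut set(s).
System A inoperative [AND]: one cut set from each child combined → 1 × 1 × 2 × 3 = 6 cut set(s).
System B unavailable [OR]: union of children's cut sets → 8 cut set(s).
Aircraft hydraulic pressure lost [OR]: union of children's cut sets → 10 cut set(s).
Minimal cut sets: {#1 accumulator failed, Left reservoir failed, Outboard engine-driven pump trips}; {#3 shutoff valve is down}; {A pressure line failed, C PTU stuck, Forward case drain is inoperative, Reserve electric pump faulted}; {A pressure line failed, C PTU stuck, Forward case drain is inoperative, Secondary selector valve offline}; {A pressure line failed, C PTU stuck, Forward case drain is inoperative, Secondary reservoir 2 trips}; {C PTU stuck, Forward case drain is inoperative, Reserve electric pump faulted, South return filter degraded}; {C PTU stuck, Forward case drain is inoperative, Secondary selector valve offline, South return filter degraded}; {C PTU stuck, Forward case drain is inoperative, Secondary reservoir 2 trips, South return filter degraded}; {Outboard accumulator 2 lost}; {Engine-driven pump 2 is inoperative}.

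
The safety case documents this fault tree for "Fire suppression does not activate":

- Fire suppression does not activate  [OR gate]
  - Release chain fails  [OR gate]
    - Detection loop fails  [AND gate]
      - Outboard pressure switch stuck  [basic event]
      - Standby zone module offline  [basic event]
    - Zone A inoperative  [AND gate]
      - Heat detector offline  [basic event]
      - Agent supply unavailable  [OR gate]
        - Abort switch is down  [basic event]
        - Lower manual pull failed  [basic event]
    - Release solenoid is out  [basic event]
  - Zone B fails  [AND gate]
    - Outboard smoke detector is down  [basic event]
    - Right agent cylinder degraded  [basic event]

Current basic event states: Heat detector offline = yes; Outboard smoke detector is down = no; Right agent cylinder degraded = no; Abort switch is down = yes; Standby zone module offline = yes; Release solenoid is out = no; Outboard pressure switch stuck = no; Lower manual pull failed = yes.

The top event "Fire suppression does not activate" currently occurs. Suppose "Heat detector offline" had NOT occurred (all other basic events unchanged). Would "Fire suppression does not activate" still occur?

No

Counterfactual: set "Heat detector offline" to not occurred.
Detection loop fails [AND]: Outboard pressure switch stuck=not, Standby zone module offline=occurs → not all inputs occur → does not occur.
Agent supply unavailable [OR]: Abort switch is down=occurs, Lower manual pull failed=occurs → at least one input occurs → occurs.
Zone A inoperative [AND]: Heat detector offline=not, Agent supply unavailable=occurs → not all inputs occur → does not occur.
Release chain fails [OR]: Detection loop fails=not, Zone A inoperative=not, Release solenoid is out=not → no input occurs → does not occur.
Zone B fails [AND]: Outboard smoke detector is down=not, Right agent cylinder degraded=not → not all inputs occur → does not occur.
Fire suppression does not activate [OR]: Release chain fails=not, Zone B fails=not → no input occurs → does not occur.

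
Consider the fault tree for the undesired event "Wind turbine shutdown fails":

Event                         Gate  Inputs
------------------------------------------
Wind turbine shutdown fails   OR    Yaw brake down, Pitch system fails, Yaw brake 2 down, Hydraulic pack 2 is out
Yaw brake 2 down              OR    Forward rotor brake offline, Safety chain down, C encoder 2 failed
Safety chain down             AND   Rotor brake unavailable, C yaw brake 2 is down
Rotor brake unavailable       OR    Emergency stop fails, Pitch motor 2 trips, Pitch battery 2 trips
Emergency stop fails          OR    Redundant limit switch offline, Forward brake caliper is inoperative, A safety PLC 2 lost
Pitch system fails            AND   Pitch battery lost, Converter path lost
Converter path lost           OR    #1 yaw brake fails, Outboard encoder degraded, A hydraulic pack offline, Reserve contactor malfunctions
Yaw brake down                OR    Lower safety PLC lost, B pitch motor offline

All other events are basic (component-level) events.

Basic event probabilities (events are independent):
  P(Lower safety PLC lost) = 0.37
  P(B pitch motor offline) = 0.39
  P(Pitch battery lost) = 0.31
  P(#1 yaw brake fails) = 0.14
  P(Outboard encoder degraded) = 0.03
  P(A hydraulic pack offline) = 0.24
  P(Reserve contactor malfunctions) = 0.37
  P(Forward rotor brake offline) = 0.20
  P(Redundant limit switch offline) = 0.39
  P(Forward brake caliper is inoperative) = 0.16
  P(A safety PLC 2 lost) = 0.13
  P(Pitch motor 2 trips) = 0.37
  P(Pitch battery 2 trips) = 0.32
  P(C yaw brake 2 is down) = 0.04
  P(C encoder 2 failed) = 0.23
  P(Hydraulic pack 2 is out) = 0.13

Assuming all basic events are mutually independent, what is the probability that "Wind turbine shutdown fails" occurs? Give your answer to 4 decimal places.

0.8378

P(Yaw brake down) [OR] = 1 − (1−0.37) × (1−0.39) = 0.615700
P(Converter path lost) [OR] = 1 − (1−0.14) × (1−0.03) × (1−0.24) × (1−0.37) = 0.600585
P(Pitch system fails) [AND] = 0.31 × 0.600585 = 0.186181
P(Emergency stop fails) [OR] = 1 − (1−0.39) × (1−0.16) × (1−0.13) = 0.554212
P(Rotor brake unavailable) [OR] = 1 − (1−0.554212) × (1−0.37) × (1−0.32) = 0.809024
P(Safety chain down) [AND] = 0.809024 × 0.04 = 0.032361
P(Yaw brake 2 down) [OR] = 1 − (1−0.20) × (1−0.032361) × (1−0.23) = 0.403934
P(Wind turbine shutdown fails) [OR] = 1 − (1−0.615700) × (1−0.186181) × (1−0.403934) × (1−0.13) = 0.837815
Rounded to 4 decimal places: P(Wind turbine shutdown fails) ≈ 0.8378.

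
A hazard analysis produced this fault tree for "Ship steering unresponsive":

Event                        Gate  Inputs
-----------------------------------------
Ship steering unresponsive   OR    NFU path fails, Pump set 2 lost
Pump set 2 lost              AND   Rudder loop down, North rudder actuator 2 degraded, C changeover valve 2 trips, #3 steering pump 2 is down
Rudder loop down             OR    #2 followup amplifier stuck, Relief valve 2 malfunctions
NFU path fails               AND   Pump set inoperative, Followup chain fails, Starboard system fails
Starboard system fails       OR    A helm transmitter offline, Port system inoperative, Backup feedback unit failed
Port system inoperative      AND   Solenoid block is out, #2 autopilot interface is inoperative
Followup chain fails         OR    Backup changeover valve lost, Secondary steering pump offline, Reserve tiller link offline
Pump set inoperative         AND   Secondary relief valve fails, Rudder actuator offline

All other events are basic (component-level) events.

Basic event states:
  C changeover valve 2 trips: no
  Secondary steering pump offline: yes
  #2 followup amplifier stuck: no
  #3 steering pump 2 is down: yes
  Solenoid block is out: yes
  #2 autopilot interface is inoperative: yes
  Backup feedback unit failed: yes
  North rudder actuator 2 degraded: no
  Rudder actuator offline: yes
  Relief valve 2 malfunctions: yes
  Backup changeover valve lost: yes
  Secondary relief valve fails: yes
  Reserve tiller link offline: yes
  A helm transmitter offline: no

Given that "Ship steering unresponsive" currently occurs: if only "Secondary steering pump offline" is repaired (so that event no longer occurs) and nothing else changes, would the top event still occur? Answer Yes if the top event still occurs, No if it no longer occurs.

Yes

Counterfactual: set "Secondary steering pump offline" to not occurred.
Pump set inoperative [AND]: Secondary relief valve fails=occurs, Rudder actuator offline=occurs → all inputs occur → occurs.
Followup chain fails [OR]: Backup changeover valve lost=occurs, Secondary steering pump offline=not, Reserve tiller link offline=occurs → at least one input occurs → occurs.
Port system inoperative [AND]: Solenoid block is out=occurs, #2 autopilot interface is inoperative=occurs → all inputs occur → occurs.
Starboard system fails [OR]: A helm transmitter offline=not, Port system inoperative=occurs, Backup feedback unit failed=occurs → at least one input occurs → occurs.
NFU path fails [AND]: Pump set inoperative=occurs, Followup chain fails=occurs, Starboard system fails=occurs → all inputs occur → occurs.
Rudder loop down [OR]: #2 followup amplifier stuck=not, Relief valve 2 malfunctions=occurs → at least one input occurs → occurs.
Pump set 2 lost [AND]: Rudder loop down=occurs, North rudder actuator 2 degraded=not, C changeover valve 2 trips=not, #3 steering pump 2 is down=occurs → not all inputs occur → does not occur.
Ship steering unresponsive [OR]: NFU path fails=occurs, Pump set 2 lost=not → at least one input occurs → occurs.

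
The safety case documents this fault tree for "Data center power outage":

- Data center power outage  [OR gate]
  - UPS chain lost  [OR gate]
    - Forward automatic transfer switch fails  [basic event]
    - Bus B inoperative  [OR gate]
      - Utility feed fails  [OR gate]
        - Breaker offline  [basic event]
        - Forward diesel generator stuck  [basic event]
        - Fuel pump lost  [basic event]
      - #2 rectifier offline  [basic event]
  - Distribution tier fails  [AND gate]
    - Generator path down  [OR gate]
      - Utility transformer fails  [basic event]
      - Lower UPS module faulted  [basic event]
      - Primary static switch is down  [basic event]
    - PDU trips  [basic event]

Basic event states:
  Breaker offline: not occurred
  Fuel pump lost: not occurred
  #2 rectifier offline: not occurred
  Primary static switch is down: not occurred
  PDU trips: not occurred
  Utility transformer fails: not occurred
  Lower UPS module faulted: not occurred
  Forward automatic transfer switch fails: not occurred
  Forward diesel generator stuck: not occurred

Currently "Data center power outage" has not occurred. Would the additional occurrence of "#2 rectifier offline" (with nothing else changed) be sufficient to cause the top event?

Counterfactual: set "#2 rectifier offline" to occurred.
Utility feed fails [OR]: Breaker offline=not, Forward diesel generator stuck=not, Fuel pump lost=not → no input occurs → does not occur.
Bus B inoperative [OR]: Utility feed fails=not, #2 rectifier offline=occurs → at least one input occurs → occurs.
UPS chain lost [OR]: Forward automatic transfer switch fails=not, Bus B inoperative=occurs → at least one input occurs → occurs.
Generator path down [OR]: Utility transformer fails=not, Lower UPS module faulted=not, Primary static switch is down=not → no input occurs → does not occur.
Distribution tier fails [AND]: Generator path down=not, PDU trips=not → not all inputs occur → does not occur.
Data center power outage [OR]: UPS chain lost=occurs, Distribution tier fails=not → at least one input occurs → occurs.

Yes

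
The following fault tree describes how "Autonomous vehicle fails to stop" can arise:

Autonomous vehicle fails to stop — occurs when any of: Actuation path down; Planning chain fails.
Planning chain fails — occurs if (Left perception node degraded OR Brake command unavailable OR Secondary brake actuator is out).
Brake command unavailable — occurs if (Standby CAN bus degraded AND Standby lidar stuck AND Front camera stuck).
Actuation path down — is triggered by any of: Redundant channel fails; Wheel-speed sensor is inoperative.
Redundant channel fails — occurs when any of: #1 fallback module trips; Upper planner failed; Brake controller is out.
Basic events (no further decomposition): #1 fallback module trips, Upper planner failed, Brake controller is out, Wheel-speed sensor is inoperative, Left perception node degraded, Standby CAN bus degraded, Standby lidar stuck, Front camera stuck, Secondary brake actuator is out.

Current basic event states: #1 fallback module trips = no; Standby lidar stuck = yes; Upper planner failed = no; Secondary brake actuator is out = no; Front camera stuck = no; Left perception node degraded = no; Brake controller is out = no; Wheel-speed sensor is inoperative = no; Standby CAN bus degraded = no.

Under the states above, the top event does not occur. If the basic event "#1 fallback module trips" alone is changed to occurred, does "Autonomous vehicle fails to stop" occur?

Yes

Counterfactual: set "#1 fallback module trips" to occurred.
Redundant channel fails [OR]: #1 fallback module trips=occurs, Upper planner failed=not, Brake controller is out=not → at least one input occurs → occurs.
Actuation path down [OR]: Redundant channel fails=occurs, Wheel-speed sensor is inoperative=not → at least one input occurs → occurs.
Brake command unavailable [AND]: Standby CAN bus degraded=not, Standby lidar stuck=occurs, Front camera stuck=not → not all inputs occur → does not occur.
Planning chain fails [OR]: Left perception node degraded=not, Brake command unavailable=not, Secondary brake actuator is out=not → no input occurs → does not occur.
Autonomous vehicle fails to stop [OR]: Actuation path down=occurs, Planning chain fails=not → at least one input occurs → occurs.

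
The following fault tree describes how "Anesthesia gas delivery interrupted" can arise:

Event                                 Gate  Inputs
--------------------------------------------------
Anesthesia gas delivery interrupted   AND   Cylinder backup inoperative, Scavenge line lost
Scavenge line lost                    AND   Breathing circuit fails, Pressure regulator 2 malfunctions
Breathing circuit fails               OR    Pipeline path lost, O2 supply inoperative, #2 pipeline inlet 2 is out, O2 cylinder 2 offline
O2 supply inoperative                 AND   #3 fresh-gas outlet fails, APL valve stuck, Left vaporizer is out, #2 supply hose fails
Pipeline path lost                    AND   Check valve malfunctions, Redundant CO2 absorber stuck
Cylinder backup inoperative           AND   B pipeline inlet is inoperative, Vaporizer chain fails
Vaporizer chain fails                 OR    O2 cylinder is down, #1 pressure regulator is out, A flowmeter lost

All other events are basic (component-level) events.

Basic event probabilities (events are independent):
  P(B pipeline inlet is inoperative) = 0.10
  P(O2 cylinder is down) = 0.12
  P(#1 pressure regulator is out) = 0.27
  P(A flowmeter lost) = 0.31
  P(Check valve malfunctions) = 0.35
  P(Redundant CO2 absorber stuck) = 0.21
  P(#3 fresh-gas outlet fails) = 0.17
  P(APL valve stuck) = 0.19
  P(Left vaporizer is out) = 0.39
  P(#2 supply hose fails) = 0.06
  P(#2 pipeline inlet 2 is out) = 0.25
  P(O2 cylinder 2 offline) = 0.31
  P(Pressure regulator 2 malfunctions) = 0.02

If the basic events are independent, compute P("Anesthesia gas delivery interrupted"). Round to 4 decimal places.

P(Vaporizer chain fails) [OR] = 1 − (1−0.12) × (1−0.27) × (1−0.31) = 0.556744
P(Cylinder backup inoperative) [AND] = 0.10 × 0.556744 = 0.055674
P(Pipeline path lost) [AND] = 0.35 × 0.21 = 0.073500
P(O2 supply inoperative) [AND] = 0.17 × 0.19 × 0.39 × 0.06 = 0.000756
P(Breathing circuit fails) [OR] = 1 − (1−0.073500) × (1−0.000756) × (1−0.25) × (1−0.31) = 0.520899
P(Scavenge line lost) [AND] = 0.520899 × 0.02 = 0.010418
P(Anesthesia gas delivery interrupted) [AND] = 0.055674 × 0.010418 = 0.000580
Rounded to 4 decimal places: P(Anesthesia gas delivery interrupted) ≈ 0.0006.

0.0006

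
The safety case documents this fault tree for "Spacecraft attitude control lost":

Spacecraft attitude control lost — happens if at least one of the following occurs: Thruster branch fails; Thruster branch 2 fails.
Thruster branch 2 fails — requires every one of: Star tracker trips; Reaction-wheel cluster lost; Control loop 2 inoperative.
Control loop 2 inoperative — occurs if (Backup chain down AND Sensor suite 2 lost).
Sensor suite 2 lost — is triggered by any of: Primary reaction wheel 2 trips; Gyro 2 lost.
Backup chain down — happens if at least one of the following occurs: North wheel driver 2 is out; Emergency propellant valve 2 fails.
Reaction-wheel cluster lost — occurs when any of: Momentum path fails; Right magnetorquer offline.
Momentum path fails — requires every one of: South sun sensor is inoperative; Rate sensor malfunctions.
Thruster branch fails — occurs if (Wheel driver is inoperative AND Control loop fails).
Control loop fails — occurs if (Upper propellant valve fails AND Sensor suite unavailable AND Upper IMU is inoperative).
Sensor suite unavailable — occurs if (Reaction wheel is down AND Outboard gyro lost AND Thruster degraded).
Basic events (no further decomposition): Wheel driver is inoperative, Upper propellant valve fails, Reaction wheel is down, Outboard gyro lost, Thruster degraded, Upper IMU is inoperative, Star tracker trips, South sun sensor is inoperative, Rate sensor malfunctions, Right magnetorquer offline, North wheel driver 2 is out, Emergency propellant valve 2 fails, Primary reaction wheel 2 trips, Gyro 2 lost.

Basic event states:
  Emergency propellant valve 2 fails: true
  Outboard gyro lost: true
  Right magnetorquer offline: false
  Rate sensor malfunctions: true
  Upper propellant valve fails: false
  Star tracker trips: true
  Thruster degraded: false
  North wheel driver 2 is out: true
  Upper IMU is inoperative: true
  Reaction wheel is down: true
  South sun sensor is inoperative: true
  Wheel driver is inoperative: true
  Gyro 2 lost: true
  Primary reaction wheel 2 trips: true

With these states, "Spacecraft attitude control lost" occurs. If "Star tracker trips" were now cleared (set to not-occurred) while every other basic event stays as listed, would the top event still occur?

Counterfactual: set "Star tracker trips" to not occurred.
Sensor suite unavailable [AND]: Reaction wheel is down=occurs, Outboard gyro lost=occurs, Thruster degraded=not → not all inputs occur → does not occur.
Control loop fails [AND]: Upper propellant valve fails=not, Sensor suite unavailable=not, Upper IMU is inoperative=occurs → not all inputs occur → does not occur.
Thruster branch fails [AND]: Wheel driver is inoperative=occurs, Control loop fails=not → not all inputs occur → does not occur.
Momentum path fails [AND]: South sun sensor is inoperative=occurs, Rate sensor malfunctions=occurs → all inputs occur → occurs.
Reaction-wheel cluster lost [OR]: Momentum path fails=occurs, Right magnetorquer offline=not → at least one input occurs → occurs.
Backup chain down [OR]: North wheel driver 2 is out=occurs, Emergency propellant valve 2 fails=occurs → at least one input occurs → occurs.
Sensor suite 2 lost [OR]: Primary reaction wheel 2 trips=occurs, Gyro 2 lost=occurs → at least one input occurs → occurs.
Control loop 2 inoperative [AND]: Backup chain down=occurs, Sensor suite 2 lost=occurs → all inputs occur → occurs.
Thruster branch 2 fails [AND]: Star tracker trips=not, Reaction-wheel cluster lost=occurs, Control loop 2 inoperative=occurs → not all inputs occur → does not occur.
Spacecraft attitude control lost [OR]: Thruster branch fails=not, Thruster branch 2 fails=not → no input occurs → does not occur.

No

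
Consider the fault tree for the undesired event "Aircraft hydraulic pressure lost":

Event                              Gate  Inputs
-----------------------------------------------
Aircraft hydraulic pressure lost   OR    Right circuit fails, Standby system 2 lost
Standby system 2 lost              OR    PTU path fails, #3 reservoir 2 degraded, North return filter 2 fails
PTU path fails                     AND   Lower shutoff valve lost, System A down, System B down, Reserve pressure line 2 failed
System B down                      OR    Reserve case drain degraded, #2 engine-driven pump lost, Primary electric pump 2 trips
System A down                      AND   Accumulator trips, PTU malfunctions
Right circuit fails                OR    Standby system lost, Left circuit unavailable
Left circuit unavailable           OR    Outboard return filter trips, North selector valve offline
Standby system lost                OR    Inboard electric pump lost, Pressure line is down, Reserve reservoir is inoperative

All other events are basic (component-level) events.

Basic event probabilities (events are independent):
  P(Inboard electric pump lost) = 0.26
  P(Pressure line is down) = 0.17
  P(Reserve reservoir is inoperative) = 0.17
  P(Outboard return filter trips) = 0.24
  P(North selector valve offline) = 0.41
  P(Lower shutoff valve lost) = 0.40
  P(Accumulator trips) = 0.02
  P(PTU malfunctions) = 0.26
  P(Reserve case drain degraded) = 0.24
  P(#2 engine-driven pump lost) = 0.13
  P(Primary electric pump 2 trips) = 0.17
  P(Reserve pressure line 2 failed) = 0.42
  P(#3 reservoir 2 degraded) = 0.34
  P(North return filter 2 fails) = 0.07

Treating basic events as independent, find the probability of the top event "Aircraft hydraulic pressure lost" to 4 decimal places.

0.8597

P(Standby system lost) [OR] = 1 − (1−0.26) × (1−0.17) × (1−0.17) = 0.490214
P(Left circuit unavailable) [OR] = 1 − (1−0.24) × (1−0.41) = 0.551600
P(Right circuit fails) [OR] = 1 − (1−0.490214) × (1−0.551600) = 0.771412
P(System A down) [AND] = 0.02 × 0.26 = 0.005200
P(System B down) [OR] = 1 − (1−0.24) × (1−0.13) × (1−0.17) = 0.451204
P(PTU path fails) [AND] = 0.40 × 0.005200 × 0.451204 × 0.42 = 0.000394
P(Standby system 2 lost) [OR] = 1 − (1−0.000394) × (1−0.34) × (1−0.07) = 0.386442
P(Aircraft hydraulic pressure lost) [OR] = 1 − (1−0.771412) × (1−0.386442) = 0.859748
Rounded to 4 decimal places: P(Aircraft hydraulic pressure lost) ≈ 0.8597.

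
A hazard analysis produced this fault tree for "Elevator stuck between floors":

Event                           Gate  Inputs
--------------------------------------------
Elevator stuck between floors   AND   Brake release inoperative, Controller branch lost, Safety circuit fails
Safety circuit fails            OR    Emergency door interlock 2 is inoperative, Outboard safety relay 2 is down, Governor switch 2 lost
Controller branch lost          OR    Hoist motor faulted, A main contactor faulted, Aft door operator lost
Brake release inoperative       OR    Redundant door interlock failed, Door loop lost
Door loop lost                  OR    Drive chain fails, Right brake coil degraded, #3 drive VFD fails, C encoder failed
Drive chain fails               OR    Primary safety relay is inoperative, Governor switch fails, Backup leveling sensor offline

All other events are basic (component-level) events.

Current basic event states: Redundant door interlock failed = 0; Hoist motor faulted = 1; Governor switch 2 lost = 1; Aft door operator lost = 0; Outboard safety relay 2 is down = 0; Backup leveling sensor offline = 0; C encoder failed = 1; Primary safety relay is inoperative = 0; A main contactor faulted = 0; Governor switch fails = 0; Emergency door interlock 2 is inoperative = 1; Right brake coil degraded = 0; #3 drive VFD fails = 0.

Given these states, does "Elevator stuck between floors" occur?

Drive chain fails [OR]: Primary safety relay is inoperative=not, Governor switch fails=not, Backup leveling sensor offline=not → no input occurs → does not occur.
Door loop lost [OR]: Drive chain fails=not, Right brake coil degraded=not, #3 drive VFD fails=not, C encoder failed=occurs → at least one input occurs → occurs.
Brake release inoperative [OR]: Redundant door interlock failed=not, Door loop lost=occurs → at least one input occurs → occurs.
Controller branch lost [OR]: Hoist motor faulted=occurs, A main contactor faulted=not, Aft door operator lost=not → at least one input occurs → occurs.
Safety circuit fails [OR]: Emergency door interlock 2 is inoperative=occurs, Outboard safety relay 2 is down=not, Governor switch 2 lost=occurs → at least one input occurs → occurs.
Elevator stuck between floors [AND]: Brake release inoperative=occurs, Controller branch lost=occurs, Safety circuit fails=occurs → all inputs occur → occurs.

Yes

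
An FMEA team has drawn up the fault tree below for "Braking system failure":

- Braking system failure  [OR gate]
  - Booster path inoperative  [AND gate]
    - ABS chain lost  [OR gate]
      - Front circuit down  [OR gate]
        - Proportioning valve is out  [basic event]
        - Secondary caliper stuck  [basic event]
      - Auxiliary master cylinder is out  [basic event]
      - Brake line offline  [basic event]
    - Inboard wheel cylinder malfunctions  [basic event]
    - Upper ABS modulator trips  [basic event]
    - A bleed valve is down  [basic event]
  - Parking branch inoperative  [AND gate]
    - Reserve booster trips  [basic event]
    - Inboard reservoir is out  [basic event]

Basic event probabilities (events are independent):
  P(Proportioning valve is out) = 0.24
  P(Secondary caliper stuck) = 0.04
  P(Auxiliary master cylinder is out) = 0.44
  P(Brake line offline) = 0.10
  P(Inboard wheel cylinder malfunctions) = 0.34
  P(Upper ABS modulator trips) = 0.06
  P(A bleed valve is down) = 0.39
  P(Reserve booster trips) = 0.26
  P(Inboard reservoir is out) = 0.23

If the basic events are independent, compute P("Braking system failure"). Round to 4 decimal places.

0.0645

P(Front circuit down) [OR] = 1 − (1−0.24) × (1−0.04) = 0.270400
P(ABS chain lost) [OR] = 1 − (1−0.270400) × (1−0.44) × (1−0.10) = 0.632282
P(Booster path inoperative) [AND] = 0.632282 × 0.34 × 0.06 × 0.39 = 0.005030
P(Parking branch inoperative) [AND] = 0.26 × 0.23 = 0.059800
P(Braking system failure) [OR] = 1 − (1−0.005030) × (1−0.059800) = 0.064529
Rounded to 4 decimal places: P(Braking system failure) ≈ 0.0645.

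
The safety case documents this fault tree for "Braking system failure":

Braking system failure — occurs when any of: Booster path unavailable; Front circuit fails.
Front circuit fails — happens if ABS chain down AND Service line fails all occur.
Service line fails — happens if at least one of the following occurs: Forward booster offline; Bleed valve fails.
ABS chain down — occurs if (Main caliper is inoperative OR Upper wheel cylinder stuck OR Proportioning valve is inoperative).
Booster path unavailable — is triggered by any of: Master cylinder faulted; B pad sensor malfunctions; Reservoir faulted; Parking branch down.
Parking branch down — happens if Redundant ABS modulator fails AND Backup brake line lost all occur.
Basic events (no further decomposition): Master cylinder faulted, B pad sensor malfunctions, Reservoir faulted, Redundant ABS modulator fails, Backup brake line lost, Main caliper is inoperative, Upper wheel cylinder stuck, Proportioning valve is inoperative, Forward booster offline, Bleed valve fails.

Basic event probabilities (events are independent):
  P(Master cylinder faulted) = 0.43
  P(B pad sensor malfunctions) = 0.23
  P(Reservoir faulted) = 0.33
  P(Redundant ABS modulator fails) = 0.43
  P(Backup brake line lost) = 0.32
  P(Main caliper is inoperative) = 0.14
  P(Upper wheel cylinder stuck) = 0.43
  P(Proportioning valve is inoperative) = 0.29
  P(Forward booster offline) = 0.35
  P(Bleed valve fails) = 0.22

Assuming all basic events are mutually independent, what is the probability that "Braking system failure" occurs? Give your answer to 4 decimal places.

0.8279

P(Parking branch down) [AND] = 0.43 × 0.32 = 0.137600
P(Booster path unavailable) [OR] = 1 − (1−0.43) × (1−0.23) × (1−0.33) × (1−0.137600) = 0.746400
P(ABS chain down) [OR] = 1 − (1−0.14) × (1−0.43) × (1−0.29) = 0.651958
P(Service line fails) [OR] = 1 − (1−0.35) × (1−0.22) = 0.493000
P(Front circuit fails) [AND] = 0.651958 × 0.493000 = 0.321415
P(Braking system failure) [OR] = 1 − (1−0.746400) × (1−0.321415) = 0.827911
Rounded to 4 decimal places: P(Braking system failure) ≈ 0.8279.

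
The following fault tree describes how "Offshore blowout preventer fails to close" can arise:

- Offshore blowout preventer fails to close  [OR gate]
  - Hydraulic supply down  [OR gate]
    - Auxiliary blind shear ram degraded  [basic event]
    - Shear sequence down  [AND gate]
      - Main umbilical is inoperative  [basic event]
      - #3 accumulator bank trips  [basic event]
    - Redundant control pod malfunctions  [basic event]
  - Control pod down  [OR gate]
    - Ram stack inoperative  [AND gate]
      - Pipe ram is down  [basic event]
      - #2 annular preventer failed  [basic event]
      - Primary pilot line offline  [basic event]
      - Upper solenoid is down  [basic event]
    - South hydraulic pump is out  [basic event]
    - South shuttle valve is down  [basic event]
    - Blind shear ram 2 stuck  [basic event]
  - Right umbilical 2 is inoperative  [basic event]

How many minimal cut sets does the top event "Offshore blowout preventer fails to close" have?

Shear sequence down [AND]: one cut set from each child combined → 1 × 1 = 1 cut set(s).
Hydraulic supply down [OR]: union of children's cut sets → 3 cut set(s).
Ram stack inoperative [AND]: one cut set from each child combined → 1 × 1 × 1 × 1 = 1 cut set(s).
Control pod down [OR]: union of children's cut sets → 4 cut set(s).
Offshore blowout preventer fails to close [OR]: union of children's cut sets → 8 cut set(s).
Minimal cut sets: {Auxiliary blind shear ram degraded}; {#3 accumulator bank trips, Main umbilical is inoperative}; {Redundant control pod malfunctions}; {#2 annular preventer failed, Pipe ram is down, Primary pilot line offline, Upper solenoid is down}; {South hydraulic pump is out}; {South shuttle valve is down}; {Blind shear ram 2 stuck}; {Right umbilical 2 is inoperative}.

8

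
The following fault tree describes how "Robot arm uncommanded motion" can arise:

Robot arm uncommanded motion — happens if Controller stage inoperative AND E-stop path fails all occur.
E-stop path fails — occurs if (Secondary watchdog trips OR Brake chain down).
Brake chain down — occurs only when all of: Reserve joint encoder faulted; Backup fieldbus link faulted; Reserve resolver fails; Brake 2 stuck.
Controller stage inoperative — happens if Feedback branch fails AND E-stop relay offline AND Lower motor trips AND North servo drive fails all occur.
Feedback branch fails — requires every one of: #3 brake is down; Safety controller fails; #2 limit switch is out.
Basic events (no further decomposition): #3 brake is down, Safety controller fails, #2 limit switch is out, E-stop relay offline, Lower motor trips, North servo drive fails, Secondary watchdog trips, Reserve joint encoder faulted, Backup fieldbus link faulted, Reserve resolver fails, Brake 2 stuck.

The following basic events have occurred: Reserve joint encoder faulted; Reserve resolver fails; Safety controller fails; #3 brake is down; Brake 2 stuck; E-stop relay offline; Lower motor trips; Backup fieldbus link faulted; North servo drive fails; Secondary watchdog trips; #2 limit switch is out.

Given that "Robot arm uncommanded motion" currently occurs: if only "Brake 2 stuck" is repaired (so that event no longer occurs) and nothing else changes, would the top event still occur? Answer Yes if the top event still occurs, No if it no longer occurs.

Counterfactual: set "Brake 2 stuck" to not occurred.
Feedback branch fails [AND]: #3 brake is down=occurs, Safety controller fails=occurs, #2 limit switch is out=occurs → all inputs occur → occurs.
Controller stage inoperative [AND]: Feedback branch fails=occurs, E-stop relay offline=occurs, Lower motor trips=occurs, North servo drive fails=occurs → all inputs occur → occurs.
Brake chain down [AND]: Reserve joint encoder faulted=occurs, Backup fieldbus link faulted=occurs, Reserve resolver fails=occurs, Brake 2 stuck=not → not all inputs occur → does not occur.
E-stop path fails [OR]: Secondary watchdog trips=occurs, Brake chain down=not → at least one input occurs → occurs.
Robot arm uncommanded motion [AND]: Controller stage inoperative=occurs, E-stop path fails=occurs → all inputs occur → occurs.

Yes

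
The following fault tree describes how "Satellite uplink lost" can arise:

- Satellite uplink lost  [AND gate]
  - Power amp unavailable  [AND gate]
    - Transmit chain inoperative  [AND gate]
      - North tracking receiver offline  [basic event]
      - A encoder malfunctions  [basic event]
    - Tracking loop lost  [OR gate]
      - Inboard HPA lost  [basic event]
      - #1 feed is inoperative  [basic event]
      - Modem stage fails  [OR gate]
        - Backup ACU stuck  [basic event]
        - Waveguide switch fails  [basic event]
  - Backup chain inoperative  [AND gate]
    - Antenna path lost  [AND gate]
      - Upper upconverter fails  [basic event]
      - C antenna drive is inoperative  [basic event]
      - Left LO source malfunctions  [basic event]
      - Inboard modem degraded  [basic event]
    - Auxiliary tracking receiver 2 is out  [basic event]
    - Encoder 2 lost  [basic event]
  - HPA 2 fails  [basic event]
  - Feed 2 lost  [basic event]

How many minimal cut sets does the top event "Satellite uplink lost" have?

4

Transmit chain inoperative [AND]: one cut set from each child combined → 1 × 1 = 1 cut set(s).
Modem stage fails [OR]: union of children's cut sets → 2 cut set(s).
Tracking loop lost [OR]: union of children's cut sets → 4 cut set(s).
Power amp unavailable [AND]: one cut set from each child combined → 1 × 4 = 4 cut set(s).
Antenna path lost [AND]: one cut set from each child combined → 1 × 1 × 1 × 1 = 1 cut set(s).
Backup chain inoperative [AND]: one cut set from each child combined → 1 × 1 × 1 = 1 cut set(s).
Satellite uplink lost [AND]: one cut set from each child combined → 4 × 1 × 1 × 1 = 4 cut set(s).
Minimal cut sets: {A encoder malfunctions, Auxiliary tracking receiver 2 is out, C antenna drive is inoperative, Encoder 2 lost, Feed 2 lost, HPA 2 fails, Inboard HPA lost, Inboard modem degraded, Left LO source malfunctions, North tracking receiver offline, Upper upconverter fails}; {#1 feed is inoperative, A encoder malfunctions, Auxiliary tracking receiver 2 is out, C antenna drive is inoperative, Encoder 2 lost, Feed 2 lost, HPA 2 fails, Inboard modem degraded, Left LO source malfunctions, North tracking receiver offline, Upper upconverter fails}; {A encoder malfunctions, Auxiliary tracking receiver 2 is out, Backup ACU stuck, C antenna drive is inoperative, Encoder 2 lost, Feed 2 lost, HPA 2 fails, Inboard modem degraded, Left LO source malfunctions, North tracking receiver offline, Upper upconverter fails}; {A encoder malfunctions, Auxiliary tracking receiver 2 is out, C antenna drive is inoperative, Encoder 2 lost, Feed 2 lost, HPA 2 fails, Inboard modem degraded, Left LO source malfunctions, North tracking receiver offline, Upper upconverter fails, Waveguide switch fails}.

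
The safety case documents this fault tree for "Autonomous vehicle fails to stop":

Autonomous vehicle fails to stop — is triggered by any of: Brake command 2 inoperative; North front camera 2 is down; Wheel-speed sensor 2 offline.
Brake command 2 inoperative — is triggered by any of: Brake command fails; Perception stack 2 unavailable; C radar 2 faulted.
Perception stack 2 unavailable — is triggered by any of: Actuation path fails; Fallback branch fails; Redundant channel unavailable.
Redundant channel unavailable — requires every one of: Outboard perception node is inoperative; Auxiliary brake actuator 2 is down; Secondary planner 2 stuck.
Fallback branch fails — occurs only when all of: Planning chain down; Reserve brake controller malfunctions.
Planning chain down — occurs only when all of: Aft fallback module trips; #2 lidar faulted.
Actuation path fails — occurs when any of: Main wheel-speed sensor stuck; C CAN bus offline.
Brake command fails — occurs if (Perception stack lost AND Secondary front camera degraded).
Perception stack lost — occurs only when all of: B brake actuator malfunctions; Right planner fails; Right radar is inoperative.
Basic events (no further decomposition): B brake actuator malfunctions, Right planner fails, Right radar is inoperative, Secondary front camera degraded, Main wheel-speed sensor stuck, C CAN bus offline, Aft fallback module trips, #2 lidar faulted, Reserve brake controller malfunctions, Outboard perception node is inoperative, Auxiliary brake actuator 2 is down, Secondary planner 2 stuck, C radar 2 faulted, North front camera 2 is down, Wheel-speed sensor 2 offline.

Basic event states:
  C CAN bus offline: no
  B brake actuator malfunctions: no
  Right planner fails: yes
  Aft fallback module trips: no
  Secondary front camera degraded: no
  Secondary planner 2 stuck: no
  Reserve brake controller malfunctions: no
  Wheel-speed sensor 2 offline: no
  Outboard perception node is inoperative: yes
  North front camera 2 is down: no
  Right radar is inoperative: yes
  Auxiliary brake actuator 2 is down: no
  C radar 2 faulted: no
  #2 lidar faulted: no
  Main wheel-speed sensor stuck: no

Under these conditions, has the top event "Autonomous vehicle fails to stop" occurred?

No

Perception stack lost [AND]: B brake actuator malfunctions=not, Right planner fails=occurs, Right radar is inoperative=occurs → not all inputs occur → does not occur.
Brake command fails [AND]: Perception stack lost=not, Secondary front camera degraded=not → not all inputs occur → does not occur.
Actuation path fails [OR]: Main wheel-speed sensor stuck=not, C CAN bus offline=not → no input occurs → does not occur.
Planning chain down [AND]: Aft fallback module trips=not, #2 lidar faulted=not → not all inputs occur → does not occur.
Fallback branch fails [AND]: Planning chain down=not, Reserve brake controller malfunctions=not → not all inputs occur → does not occur.
Redundant channel unavailable [AND]: Outboard perception node is inoperative=occurs, Auxiliary brake actuator 2 is down=not, Secondary planner 2 stuck=not → not all inputs occur → does not occur.
Perception stack 2 unavailable [OR]: Actuation path fails=not, Fallback branch fails=not, Redundant channel unavailable=not → no input occurs → does not occur.
Brake command 2 inoperative [OR]: Brake command fails=not, Perception stack 2 unavailable=not, C radar 2 faulted=not → no input occurs → does not occur.
Autonomous vehicle fails to stop [OR]: Brake command 2 inoperative=not, North front camera 2 is down=not, Wheel-speed sensor 2 offline=not → no input occurs → does not occur.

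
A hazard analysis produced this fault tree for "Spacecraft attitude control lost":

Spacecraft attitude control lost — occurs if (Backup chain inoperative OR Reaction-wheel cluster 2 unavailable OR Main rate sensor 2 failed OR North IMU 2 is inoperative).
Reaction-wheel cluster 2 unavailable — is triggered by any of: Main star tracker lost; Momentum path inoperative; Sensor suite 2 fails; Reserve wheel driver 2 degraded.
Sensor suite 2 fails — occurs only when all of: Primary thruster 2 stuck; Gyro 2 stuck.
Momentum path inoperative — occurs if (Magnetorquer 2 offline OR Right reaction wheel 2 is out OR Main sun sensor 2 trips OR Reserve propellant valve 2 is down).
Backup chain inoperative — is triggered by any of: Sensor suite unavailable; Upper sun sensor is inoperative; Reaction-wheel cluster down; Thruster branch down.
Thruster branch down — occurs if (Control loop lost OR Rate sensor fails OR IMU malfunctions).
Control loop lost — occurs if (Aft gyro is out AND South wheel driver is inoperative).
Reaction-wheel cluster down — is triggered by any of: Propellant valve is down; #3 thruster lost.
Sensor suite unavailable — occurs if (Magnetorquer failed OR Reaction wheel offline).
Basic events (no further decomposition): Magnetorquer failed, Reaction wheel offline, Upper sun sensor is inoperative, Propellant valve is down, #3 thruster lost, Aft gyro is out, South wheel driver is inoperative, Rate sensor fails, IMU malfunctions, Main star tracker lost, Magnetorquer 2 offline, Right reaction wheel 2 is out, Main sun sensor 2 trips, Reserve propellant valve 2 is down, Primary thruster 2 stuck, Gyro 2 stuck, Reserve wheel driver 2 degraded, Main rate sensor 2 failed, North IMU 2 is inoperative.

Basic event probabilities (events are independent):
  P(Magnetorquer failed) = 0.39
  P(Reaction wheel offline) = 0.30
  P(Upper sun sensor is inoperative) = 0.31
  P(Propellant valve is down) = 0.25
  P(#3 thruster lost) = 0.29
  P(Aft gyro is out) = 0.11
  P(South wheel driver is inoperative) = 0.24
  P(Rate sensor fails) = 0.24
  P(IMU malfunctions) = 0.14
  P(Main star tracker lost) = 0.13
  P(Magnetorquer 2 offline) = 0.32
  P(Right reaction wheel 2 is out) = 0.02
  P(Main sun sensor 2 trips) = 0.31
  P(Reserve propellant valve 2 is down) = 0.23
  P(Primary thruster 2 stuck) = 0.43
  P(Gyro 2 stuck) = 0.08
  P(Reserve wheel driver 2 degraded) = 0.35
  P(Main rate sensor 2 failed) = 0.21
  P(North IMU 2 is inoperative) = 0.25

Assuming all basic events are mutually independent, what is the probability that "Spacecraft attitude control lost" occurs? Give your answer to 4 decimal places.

P(Sensor suite unavailable) [OR] = 1 − (1−0.39) × (1−0.30) = 0.573000
P(Reaction-wheel cluster down) [OR] = 1 − (1−0.25) × (1−0.29) = 0.467500
P(Control loop lost) [AND] = 0.11 × 0.24 = 0.026400
P(Thruster branch down) [OR] = 1 − (1−0.026400) × (1−0.24) × (1−0.14) = 0.363655
P(Backup chain inoperative) [OR] = 1 − (1−0.573000) × (1−0.31) × (1−0.467500) × (1−0.363655) = 0.900164
P(Momentum path inoperative) [OR] = 1 − (1−0.32) × (1−0.02) × (1−0.31) × (1−0.23) = 0.645942
P(Sensor suite 2 fails) [AND] = 0.43 × 0.08 = 0.034400
P(Reaction-wheel cluster 2 unavailable) [OR] = 1 − (1−0.13) × (1−0.645942) × (1−0.034400) × (1−0.35) = 0.806668
P(Spacecraft attitude control lost) [OR] = 1 − (1−0.900164) × (1−0.806668) × (1−0.21) × (1−0.25) = 0.988564
Rounded to 4 decimal places: P(Spacecraft attitude control lost) ≈ 0.9886.

0.9886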